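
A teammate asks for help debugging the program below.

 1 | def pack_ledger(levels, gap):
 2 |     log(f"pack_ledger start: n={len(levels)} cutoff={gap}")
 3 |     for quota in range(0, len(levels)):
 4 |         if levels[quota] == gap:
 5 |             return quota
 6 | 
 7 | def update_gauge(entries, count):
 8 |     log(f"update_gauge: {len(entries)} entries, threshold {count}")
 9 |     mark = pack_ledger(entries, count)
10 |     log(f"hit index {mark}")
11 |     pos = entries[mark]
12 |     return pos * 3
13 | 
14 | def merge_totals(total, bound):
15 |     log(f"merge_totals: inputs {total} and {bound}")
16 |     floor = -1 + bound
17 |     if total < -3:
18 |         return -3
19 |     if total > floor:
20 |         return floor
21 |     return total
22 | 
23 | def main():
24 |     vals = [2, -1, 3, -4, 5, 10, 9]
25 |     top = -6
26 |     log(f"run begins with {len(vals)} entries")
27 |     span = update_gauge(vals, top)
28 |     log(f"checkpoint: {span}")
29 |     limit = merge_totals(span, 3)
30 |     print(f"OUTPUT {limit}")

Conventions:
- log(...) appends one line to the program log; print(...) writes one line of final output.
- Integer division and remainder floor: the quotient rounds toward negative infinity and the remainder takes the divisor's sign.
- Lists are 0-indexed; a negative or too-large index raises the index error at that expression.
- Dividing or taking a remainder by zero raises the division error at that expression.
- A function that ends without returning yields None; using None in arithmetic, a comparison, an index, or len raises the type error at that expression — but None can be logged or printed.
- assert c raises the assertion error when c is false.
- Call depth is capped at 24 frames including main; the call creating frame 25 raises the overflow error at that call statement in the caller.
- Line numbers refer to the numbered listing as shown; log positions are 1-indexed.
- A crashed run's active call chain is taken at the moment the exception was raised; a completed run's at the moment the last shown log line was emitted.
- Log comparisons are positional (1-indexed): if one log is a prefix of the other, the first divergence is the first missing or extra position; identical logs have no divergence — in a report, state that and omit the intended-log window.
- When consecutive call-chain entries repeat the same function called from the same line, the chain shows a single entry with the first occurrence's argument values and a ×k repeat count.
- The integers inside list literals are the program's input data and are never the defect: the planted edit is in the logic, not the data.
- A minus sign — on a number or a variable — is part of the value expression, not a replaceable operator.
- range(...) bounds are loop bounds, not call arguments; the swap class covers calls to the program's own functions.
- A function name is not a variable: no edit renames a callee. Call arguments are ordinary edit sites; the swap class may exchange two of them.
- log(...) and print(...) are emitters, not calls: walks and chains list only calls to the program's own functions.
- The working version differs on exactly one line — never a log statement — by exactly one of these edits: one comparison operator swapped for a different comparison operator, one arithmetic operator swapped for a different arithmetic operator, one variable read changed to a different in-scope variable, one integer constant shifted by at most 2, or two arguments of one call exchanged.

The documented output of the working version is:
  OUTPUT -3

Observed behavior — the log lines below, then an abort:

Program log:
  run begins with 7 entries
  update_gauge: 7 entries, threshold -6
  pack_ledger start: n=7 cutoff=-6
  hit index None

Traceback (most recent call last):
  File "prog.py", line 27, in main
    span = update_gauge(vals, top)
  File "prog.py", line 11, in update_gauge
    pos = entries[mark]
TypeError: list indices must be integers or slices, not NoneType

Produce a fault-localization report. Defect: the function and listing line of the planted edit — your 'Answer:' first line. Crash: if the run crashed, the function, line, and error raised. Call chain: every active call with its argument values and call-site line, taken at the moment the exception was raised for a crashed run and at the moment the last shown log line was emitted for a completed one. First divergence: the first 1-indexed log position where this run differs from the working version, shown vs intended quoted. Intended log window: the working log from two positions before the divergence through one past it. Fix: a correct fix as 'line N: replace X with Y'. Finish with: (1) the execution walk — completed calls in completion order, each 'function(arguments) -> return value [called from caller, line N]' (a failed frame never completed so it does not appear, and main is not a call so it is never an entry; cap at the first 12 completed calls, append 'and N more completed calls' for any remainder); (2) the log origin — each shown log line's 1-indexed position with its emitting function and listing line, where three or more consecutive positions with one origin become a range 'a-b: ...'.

Answer: the defect is in main at line 25.
Core observation: The log first diverges at position 2: the faulty run prints 'update_gauge: 7 entries, threshold -6' where the working version prints 'update_gauge: 7 entries, threshold -4'.
Crash: update_gauge, line 11, TypeError.
Call chain: main -> update_gauge([2, -1, 3, -4, 5, 10, 9], -6) (called at line 27).
First divergence: position 2 — the shown line 'update_gauge: 7 entries, threshold -6' should read 'update_gauge: 7 entries, threshold -4'.
Intended log window:
  1: run begins with 7 entries
  2: update_gauge: 7 entries, threshold -4
  3: pack_ledger start: n=7 cutoff=-4
Execution walk:
  pack_ledger([2, -1, 3, -4, 5, 10, 9], -6) -> None  [called from update_gauge, line 9]
Log origin:
  1: from main, line 26
  2: from update_gauge, line 8
  3: from pack_ledger, line 2
  4: from update_gauge, line 10
A correct fix: line 25: replace `-6` with `-4`.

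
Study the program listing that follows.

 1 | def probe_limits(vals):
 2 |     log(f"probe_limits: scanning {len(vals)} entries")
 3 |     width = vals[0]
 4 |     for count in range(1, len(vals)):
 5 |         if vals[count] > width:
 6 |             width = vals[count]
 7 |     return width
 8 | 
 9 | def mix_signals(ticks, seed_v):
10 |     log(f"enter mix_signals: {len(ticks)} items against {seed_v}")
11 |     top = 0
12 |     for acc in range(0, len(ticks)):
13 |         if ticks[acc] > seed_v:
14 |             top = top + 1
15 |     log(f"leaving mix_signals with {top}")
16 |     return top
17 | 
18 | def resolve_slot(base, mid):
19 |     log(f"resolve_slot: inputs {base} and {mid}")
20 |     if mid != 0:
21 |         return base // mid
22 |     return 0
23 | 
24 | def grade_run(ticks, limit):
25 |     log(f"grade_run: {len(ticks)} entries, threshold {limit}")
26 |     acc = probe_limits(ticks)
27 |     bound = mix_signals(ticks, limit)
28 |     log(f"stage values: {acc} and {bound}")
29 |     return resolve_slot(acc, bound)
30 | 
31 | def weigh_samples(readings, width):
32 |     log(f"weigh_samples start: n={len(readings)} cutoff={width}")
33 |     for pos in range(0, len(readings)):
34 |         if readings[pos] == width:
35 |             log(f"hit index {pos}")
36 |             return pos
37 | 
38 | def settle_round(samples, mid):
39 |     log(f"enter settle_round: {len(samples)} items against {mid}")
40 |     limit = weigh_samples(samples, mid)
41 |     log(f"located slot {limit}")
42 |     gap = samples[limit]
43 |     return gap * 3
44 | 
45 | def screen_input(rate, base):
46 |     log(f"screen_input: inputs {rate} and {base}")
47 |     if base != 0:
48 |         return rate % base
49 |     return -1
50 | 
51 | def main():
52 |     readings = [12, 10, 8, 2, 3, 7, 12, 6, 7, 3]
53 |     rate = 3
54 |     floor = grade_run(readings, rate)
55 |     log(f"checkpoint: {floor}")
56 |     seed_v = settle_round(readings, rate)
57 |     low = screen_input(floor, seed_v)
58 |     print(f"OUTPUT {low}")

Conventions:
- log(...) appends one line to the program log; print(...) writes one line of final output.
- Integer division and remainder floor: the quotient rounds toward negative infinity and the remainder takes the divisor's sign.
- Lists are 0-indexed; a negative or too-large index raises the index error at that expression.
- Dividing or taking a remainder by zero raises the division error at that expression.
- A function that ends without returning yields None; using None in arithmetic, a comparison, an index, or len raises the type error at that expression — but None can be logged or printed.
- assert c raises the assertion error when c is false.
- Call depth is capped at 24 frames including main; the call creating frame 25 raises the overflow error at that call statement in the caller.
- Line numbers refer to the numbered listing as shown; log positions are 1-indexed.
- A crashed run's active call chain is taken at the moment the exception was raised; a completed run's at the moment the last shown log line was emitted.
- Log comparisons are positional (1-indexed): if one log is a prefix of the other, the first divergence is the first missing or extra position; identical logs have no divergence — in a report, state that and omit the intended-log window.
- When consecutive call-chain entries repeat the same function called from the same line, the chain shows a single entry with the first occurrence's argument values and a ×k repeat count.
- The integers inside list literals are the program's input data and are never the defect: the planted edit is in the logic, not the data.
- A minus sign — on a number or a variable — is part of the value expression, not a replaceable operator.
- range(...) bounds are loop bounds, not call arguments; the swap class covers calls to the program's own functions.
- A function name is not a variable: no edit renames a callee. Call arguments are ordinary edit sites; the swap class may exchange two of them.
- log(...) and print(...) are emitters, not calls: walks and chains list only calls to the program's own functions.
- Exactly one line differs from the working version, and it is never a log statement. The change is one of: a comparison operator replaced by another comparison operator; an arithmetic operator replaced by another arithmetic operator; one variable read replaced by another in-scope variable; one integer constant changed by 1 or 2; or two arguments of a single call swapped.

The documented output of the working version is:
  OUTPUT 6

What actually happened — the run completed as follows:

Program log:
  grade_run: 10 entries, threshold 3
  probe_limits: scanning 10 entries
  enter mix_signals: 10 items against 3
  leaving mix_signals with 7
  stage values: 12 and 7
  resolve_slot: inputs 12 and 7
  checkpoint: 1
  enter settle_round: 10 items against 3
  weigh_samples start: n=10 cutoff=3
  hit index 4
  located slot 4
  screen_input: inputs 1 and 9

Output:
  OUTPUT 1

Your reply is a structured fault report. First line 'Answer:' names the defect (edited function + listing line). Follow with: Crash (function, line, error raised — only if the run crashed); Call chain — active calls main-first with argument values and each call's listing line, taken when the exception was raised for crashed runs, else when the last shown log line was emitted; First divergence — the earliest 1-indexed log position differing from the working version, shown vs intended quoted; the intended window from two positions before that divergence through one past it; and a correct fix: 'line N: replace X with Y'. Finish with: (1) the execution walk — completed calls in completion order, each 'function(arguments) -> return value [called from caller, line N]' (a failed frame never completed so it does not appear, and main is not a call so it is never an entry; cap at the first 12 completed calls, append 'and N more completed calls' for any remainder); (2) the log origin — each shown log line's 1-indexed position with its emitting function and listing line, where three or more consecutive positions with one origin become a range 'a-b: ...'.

Answer: the defect is in mix_signals at line 13.
Key observation: Log line 4 is where behavior first shows: 'leaving mix_signals with 7' appears instead of 'leaving mix_signals with 2'.
Call chain: main -> screen_input(1, 9) (called at line 57).
First divergence: position 4 — shown 'leaving mix_signals with 7', intended 'leaving mix_signals with 2'.
Intended log window:
  2: probe_limits: scanning 10 entries
  3: enter mix_signals: 10 items against 3
  4: leaving mix_signals with 2
  5: stage values: 12 and 2
Execution walk:
  probe_limits([12, 10, 8, 2, 3, 7, 12, 6, 7, 3]) -> 12  [called from grade_run, line 26]
  mix_signals([12, 10, 8, 2, 3, 7, 12, 6, 7, 3], 3) -> 7  [called from grade_run, line 27]
  resolve_slot(12, 7) -> 1  [called from grade_run, line 29]
  grade_run([12, 10, 8, 2, 3, 7, 12, 6, 7, 3], 3) -> 1  [called from main, line 54]
  weigh_samples([12, 10, 8, 2, 3, 7, 12, 6, 7, 3], 3) -> 4  [called from settle_round, line 40]
  settle_round([12, 10, 8, 2, 3, 7, 12, 6, 7, 3], 3) -> 9  [called from main, line 56]
  screen_input(1, 9) -> 1  [called from main, line 57]
Origin of each log line:
  1: logged in grade_run at line 25
  2: logged in probe_limits at line 2
  3: logged in mix_signals at line 10
  4: logged in mix_signals at line 15
  5: logged in grade_run at line 28
  6: logged in resolve_slot at line 19
  7: logged in main at line 55
  8: logged in settle_round at line 39
  9: logged in weigh_samples at line 32
  10: logged in weigh_samples at line 35
  11: logged in settle_round at line 41
  12: logged in screen_input at line 46
A correct fix: line 13: replace `>` with `==`.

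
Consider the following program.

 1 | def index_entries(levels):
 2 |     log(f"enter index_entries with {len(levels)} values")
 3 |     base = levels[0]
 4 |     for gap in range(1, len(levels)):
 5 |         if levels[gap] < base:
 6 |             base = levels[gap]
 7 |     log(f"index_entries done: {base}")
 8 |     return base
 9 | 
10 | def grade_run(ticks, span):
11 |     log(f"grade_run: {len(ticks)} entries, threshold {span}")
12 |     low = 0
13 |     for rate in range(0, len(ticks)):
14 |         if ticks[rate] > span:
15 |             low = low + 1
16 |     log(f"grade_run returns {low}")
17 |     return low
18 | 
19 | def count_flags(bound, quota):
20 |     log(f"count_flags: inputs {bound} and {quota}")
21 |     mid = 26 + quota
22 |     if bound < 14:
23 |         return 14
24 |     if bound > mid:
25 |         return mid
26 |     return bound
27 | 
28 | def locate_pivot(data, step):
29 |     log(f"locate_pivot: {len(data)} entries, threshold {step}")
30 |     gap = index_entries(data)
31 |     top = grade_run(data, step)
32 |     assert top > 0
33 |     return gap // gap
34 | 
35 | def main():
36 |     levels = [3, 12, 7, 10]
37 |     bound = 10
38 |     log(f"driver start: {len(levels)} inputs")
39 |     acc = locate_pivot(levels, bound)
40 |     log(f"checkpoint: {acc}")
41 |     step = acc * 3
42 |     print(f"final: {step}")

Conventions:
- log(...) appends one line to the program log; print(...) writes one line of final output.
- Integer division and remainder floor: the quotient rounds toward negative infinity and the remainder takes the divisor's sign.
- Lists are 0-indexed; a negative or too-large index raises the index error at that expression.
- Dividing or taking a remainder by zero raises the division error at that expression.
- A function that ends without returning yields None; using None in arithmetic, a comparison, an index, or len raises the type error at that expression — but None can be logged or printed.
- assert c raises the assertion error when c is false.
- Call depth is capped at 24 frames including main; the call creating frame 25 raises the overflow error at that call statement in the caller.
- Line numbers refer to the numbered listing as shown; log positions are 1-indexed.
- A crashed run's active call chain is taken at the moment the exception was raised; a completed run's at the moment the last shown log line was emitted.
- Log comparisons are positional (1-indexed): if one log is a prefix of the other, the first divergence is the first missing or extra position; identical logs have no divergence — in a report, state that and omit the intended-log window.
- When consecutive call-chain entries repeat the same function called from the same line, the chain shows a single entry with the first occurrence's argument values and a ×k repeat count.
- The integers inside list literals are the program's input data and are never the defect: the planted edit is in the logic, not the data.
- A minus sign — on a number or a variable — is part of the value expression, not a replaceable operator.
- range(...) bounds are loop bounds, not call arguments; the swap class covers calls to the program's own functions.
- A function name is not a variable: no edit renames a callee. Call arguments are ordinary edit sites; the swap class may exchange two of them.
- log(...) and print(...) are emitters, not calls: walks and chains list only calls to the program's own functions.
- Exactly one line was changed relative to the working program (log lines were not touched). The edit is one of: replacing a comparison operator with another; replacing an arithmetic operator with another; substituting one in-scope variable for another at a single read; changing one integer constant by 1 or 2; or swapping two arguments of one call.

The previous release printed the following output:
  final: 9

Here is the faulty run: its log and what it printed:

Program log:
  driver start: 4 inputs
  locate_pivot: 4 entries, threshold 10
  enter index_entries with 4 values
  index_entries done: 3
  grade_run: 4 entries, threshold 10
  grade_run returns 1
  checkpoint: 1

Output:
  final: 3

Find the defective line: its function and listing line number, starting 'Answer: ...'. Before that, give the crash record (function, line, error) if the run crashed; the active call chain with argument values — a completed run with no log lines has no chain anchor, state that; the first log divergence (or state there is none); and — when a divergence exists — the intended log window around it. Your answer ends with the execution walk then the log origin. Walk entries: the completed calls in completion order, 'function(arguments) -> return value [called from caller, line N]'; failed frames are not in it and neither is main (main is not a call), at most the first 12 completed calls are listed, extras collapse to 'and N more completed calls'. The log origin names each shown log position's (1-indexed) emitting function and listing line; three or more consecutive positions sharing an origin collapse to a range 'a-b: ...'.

Answer: the defect is in locate_pivot at line 33.
Core observation: Log line 7 is where behavior first shows: 'checkpoint: 1' appears instead of 'checkpoint: 3'.
Call chain: main.
First divergence: position 7; shown 'checkpoint: 1' vs intended 'checkpoint: 3'.
Intended log window:
  5: grade_run: 4 entries, threshold 10
  6: grade_run returns 1
  7: checkpoint: 3
Execution walk:
  index_entries([3, 12, 7, 10]) -> 3  [called from locate_pivot, line 30]
  grade_run([3, 12, 7, 10], 10) -> 1  [called from locate_pivot, line 31]
  locate_pivot([3, 12, 7, 10], 10) -> 1  [called from main, line 39]
Log origin:
  1: from main, line 38
  2: from locate_pivot, line 29
  3: from index_entries, line 2
  4: from index_entries, line 7
  5: from grade_run, line 11
  6: from grade_run, line 16
  7: from main, line 40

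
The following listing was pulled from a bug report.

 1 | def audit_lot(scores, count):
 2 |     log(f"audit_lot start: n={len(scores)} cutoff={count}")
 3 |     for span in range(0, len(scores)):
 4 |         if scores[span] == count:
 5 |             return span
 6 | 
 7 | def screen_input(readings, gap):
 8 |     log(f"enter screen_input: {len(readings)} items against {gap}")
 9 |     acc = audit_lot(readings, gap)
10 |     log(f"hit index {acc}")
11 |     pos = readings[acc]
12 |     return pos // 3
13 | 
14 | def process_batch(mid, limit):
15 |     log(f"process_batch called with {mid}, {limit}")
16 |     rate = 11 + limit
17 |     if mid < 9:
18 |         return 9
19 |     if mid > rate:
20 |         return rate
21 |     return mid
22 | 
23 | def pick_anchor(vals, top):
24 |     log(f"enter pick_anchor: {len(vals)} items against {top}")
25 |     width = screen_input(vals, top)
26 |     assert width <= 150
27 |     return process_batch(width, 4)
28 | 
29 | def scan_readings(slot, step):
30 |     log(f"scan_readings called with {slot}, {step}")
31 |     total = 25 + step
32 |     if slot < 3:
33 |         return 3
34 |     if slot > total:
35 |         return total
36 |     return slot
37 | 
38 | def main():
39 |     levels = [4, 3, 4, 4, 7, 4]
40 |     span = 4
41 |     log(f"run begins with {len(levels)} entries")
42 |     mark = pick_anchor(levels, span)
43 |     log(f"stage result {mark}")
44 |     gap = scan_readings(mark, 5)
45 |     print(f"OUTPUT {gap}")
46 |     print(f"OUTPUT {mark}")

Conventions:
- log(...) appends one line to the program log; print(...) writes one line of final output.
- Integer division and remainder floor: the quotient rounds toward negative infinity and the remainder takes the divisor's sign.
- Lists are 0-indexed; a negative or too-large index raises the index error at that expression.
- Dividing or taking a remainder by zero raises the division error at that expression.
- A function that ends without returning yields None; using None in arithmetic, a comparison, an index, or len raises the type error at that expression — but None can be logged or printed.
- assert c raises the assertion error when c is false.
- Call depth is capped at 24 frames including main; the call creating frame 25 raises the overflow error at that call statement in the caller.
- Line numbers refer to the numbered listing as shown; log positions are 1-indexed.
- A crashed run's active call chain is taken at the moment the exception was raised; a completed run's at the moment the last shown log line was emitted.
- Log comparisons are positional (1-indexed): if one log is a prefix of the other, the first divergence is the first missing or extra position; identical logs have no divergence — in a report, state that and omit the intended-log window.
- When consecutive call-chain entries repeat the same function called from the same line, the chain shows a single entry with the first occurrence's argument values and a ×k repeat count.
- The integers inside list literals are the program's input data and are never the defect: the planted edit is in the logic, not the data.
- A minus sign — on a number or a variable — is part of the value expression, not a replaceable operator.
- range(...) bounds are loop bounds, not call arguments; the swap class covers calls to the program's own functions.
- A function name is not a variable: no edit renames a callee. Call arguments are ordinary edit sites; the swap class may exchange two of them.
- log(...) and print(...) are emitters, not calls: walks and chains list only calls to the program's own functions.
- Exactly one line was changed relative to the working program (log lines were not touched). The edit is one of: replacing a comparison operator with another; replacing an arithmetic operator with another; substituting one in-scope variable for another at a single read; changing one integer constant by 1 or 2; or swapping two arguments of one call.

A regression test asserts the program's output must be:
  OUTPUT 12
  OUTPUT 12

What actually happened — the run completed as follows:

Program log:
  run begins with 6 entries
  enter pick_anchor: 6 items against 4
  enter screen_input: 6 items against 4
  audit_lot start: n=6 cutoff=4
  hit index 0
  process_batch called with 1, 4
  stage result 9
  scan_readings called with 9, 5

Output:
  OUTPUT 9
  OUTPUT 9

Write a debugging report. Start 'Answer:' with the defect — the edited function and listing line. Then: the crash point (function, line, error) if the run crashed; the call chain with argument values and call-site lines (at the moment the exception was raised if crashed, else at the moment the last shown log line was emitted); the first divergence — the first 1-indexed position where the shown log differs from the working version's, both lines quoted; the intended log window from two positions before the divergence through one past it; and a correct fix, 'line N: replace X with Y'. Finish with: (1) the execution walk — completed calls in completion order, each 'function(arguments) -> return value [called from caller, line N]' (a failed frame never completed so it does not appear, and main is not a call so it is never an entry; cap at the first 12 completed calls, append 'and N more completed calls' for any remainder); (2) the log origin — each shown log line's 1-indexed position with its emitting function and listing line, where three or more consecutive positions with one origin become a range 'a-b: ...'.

Answer: the defect is in screen_input at line 12.
Key observation: Everything matches until log position 6, which reads 'process_batch called with 1, 4' in place of 'process_batch called with 12, 4'.
Call chain: main -> scan_readings(9, 5) (called at line 44).
First divergence: position 6 — shown 'process_batch called with 1, 4', intended 'process_batch called with 12, 4'.
Intended log window:
  4: audit_lot start: n=6 cutoff=4
  5: hit index 0
  6: process_batch called with 12, 4
  7: stage result 12
Execution walk:
  audit_lot([4, 3, 4, 4, 7, 4], 4) -> 0  [called from screen_input, line 9]
  screen_input([4, 3, 4, 4, 7, 4], 4) -> 1  [called from pick_anchor, line 25]
  process_batch(1, 4) -> 9  [called from pick_anchor, line 27]
  pick_anchor([4, 3, 4, 4, 7, 4], 4) -> 9  [called from main, line 42]
  scan_readings(9, 5) -> 9  [called from main, line 44]
Origin of each log line:
  1: emitted by main (line 41)
  2: emitted by pick_anchor (line 24)
  3: emitted by screen_input (line 8)
  4: emitted by audit_lot (line 2)
  5: emitted by screen_input (line 10)
  6: emitted by process_batch (line 15)
  7: emitted by main (line 43)
  8: emitted by scan_readings (line 30)
A correct fix: line 12: replace `//` with `*`.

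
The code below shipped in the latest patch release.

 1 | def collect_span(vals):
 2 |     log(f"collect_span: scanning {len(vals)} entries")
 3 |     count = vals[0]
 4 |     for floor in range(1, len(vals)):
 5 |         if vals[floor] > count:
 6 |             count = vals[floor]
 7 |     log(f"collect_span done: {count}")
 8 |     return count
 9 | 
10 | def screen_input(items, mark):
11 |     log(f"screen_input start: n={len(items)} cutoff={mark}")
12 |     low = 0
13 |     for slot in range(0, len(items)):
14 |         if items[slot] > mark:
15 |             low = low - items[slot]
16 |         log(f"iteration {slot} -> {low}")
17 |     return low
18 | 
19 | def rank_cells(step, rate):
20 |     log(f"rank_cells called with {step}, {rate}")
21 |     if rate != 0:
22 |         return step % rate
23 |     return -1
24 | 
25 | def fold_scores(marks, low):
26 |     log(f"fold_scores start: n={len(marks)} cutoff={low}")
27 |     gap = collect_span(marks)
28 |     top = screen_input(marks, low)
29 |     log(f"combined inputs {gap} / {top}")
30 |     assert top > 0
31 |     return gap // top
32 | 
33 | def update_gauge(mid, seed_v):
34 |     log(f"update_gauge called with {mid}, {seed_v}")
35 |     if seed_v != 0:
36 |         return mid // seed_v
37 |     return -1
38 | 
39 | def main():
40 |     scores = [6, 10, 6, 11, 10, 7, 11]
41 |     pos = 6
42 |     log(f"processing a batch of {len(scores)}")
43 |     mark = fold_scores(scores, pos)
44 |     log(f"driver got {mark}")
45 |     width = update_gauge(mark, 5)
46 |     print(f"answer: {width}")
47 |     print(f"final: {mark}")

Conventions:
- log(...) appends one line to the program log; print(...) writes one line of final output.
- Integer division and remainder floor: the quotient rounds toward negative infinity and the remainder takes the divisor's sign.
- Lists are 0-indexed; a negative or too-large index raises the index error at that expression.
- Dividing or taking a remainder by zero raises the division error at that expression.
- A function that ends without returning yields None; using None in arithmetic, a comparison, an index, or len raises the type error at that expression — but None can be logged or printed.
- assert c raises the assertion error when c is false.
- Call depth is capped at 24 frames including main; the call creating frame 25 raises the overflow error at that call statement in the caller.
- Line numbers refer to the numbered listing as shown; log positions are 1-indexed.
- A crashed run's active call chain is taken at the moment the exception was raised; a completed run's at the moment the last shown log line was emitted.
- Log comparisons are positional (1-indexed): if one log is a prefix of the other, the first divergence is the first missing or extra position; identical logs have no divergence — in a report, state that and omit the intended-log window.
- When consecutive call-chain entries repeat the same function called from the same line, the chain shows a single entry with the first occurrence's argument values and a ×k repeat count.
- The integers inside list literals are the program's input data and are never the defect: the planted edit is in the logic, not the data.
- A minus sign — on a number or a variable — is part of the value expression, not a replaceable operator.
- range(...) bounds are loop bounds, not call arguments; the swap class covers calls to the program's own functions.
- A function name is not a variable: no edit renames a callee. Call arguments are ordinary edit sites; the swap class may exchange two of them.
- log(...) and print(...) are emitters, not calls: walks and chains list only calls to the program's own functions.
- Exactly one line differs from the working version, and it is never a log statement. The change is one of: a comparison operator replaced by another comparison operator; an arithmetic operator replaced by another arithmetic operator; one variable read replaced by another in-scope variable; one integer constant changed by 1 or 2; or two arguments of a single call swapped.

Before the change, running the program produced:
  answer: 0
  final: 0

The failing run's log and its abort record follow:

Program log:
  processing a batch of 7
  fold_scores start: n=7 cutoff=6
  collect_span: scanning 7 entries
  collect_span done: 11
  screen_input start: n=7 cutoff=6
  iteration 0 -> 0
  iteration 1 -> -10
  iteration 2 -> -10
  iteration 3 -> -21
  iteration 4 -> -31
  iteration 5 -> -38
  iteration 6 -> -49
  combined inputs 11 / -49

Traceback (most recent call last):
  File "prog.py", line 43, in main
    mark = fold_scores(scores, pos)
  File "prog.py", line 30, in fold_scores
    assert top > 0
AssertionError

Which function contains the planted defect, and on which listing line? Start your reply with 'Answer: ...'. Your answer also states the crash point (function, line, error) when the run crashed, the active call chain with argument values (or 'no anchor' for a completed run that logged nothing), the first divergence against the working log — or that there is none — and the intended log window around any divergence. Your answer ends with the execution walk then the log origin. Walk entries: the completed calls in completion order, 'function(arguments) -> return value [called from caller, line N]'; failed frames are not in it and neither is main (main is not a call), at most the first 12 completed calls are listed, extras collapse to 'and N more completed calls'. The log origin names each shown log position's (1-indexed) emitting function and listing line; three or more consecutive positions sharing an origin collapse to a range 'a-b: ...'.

Answer: the defect is in screen_input at line 15.
Core observation: Log line 7 is where behavior first shows: 'iteration 1 -> -10' appears instead of 'iteration 1 -> 10'.
Crash: fold_scores, line 30, AssertionError.
Call chain: main -> fold_scores([6, 10, 6, 11, 10, 7, 11], 6) (called at line 43).
First divergence: position 7 — the shown line 'iteration 1 -> -10' should read 'iteration 1 -> 10'.
Intended log window:
  5: screen_input start: n=7 cutoff=6
  6: iteration 0 -> 0
  7: iteration 1 -> 10
  8: iteration 2 -> 10
Execution walk:
  collect_span([6, 10, 6, 11, 10, 7, 11]) -> 11  [called from fold_scores, line 27]
  screen_input([6, 10, 6, 11, 10, 7, 11], 6) -> -49  [called from fold_scores, line 28]
Origin of each log line:
  1 — main, line 42
  2 — fold_scores, line 26
  3 — collect_span, line 2
  4 — collect_span, line 7
  5 — screen_input, line 11
  6-12 — screen_input, line 16
  13 — fold_scores, line 29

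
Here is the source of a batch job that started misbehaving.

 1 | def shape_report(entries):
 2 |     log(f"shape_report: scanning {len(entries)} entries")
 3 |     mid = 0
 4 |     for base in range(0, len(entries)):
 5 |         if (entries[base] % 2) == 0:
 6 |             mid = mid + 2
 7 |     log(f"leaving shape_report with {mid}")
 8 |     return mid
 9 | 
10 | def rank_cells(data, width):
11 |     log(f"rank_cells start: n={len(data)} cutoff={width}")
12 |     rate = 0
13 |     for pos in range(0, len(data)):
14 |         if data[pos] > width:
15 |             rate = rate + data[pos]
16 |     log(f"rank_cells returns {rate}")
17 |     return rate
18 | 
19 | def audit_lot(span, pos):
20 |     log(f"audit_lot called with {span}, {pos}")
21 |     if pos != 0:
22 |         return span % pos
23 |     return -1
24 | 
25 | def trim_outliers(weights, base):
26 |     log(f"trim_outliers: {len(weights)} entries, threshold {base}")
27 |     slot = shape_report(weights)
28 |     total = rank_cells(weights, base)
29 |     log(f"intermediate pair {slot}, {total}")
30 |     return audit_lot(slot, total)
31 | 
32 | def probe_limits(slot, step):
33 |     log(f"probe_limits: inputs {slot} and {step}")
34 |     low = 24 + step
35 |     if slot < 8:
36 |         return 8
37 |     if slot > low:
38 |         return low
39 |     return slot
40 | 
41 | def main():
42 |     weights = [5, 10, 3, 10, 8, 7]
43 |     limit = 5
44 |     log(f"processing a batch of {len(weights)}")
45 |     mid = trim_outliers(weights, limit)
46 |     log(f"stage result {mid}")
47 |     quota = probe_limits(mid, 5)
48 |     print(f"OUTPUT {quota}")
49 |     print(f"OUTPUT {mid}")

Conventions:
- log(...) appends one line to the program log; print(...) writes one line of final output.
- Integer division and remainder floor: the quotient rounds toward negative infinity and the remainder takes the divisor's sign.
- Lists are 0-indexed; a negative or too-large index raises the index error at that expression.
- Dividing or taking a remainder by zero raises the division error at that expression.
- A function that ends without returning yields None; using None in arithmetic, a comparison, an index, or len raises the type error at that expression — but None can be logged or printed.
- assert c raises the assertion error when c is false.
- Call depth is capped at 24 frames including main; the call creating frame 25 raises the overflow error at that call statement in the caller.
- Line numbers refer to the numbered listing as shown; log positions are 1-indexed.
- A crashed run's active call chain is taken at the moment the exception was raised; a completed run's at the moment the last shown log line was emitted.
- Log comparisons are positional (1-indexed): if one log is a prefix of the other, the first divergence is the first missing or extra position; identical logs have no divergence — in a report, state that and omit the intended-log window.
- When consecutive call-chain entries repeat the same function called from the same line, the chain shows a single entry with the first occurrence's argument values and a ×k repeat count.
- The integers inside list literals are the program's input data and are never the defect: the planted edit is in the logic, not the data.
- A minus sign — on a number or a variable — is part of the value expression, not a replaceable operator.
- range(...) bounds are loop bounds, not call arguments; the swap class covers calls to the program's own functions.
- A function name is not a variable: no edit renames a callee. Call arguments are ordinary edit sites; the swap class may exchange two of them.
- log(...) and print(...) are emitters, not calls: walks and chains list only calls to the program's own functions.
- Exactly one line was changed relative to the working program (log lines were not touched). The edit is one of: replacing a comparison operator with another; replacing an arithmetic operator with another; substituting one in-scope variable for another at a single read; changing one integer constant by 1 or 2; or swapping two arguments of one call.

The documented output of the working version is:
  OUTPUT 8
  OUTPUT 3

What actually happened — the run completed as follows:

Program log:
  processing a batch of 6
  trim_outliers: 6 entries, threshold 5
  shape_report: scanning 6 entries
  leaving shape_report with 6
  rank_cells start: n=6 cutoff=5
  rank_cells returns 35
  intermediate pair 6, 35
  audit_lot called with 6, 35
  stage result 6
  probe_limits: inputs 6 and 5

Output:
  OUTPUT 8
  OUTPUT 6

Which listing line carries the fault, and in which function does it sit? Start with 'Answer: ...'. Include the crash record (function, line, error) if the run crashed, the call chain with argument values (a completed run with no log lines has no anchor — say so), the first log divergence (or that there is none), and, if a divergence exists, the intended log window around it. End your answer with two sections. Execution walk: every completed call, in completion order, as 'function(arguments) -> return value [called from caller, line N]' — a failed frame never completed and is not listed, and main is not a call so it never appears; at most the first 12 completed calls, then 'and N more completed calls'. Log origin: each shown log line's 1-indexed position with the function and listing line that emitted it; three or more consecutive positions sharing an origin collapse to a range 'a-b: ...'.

Answer: the defect is in shape_report at line 6.
Key fact: Everything matches until log position 4, which reads 'leaving shape_report with 6' in place of 'leaving shape_report with 3'.
Call chain: main -> probe_limits(6, 5) (called at line 47).
First divergence: position 4 — the shown line 'leaving shape_report with 6' should read 'leaving shape_report with 3'.
Intended log window:
  2: trim_outliers: 6 entries, threshold 5
  3: shape_report: scanning 6 entries
  4: leaving shape_report with 3
  5: rank_cells start: n=6 cutoff=5
Execution walk:
  shape_report([5, 10, 3, 10, 8, 7]) -> 6  [called from trim_outliers, line 27]
  rank_cells([5, 10, 3, 10, 8, 7], 5) -> 35  [called from trim_outliers, line 28]
  audit_lot(6, 35) -> 6  [called from trim_outliers, line 30]
  trim_outliers([5, 10, 3, 10, 8, 7], 5) -> 6  [called from main, line 45]
  probe_limits(6, 5) -> 8  [called from main, line 47]
Log origin:
  1: logged in main at line 44
  2: logged in trim_outliers at line 26
  3: logged in shape_report at line 2
  4: logged in shape_report at line 7
  5: logged in rank_cells at line 11
  6: logged in rank_cells at line 16
  7: logged in trim_outliers at line 29
  8: logged in audit_lot at line 20
  9: logged in main at line 46
  10: logged in probe_limits at line 33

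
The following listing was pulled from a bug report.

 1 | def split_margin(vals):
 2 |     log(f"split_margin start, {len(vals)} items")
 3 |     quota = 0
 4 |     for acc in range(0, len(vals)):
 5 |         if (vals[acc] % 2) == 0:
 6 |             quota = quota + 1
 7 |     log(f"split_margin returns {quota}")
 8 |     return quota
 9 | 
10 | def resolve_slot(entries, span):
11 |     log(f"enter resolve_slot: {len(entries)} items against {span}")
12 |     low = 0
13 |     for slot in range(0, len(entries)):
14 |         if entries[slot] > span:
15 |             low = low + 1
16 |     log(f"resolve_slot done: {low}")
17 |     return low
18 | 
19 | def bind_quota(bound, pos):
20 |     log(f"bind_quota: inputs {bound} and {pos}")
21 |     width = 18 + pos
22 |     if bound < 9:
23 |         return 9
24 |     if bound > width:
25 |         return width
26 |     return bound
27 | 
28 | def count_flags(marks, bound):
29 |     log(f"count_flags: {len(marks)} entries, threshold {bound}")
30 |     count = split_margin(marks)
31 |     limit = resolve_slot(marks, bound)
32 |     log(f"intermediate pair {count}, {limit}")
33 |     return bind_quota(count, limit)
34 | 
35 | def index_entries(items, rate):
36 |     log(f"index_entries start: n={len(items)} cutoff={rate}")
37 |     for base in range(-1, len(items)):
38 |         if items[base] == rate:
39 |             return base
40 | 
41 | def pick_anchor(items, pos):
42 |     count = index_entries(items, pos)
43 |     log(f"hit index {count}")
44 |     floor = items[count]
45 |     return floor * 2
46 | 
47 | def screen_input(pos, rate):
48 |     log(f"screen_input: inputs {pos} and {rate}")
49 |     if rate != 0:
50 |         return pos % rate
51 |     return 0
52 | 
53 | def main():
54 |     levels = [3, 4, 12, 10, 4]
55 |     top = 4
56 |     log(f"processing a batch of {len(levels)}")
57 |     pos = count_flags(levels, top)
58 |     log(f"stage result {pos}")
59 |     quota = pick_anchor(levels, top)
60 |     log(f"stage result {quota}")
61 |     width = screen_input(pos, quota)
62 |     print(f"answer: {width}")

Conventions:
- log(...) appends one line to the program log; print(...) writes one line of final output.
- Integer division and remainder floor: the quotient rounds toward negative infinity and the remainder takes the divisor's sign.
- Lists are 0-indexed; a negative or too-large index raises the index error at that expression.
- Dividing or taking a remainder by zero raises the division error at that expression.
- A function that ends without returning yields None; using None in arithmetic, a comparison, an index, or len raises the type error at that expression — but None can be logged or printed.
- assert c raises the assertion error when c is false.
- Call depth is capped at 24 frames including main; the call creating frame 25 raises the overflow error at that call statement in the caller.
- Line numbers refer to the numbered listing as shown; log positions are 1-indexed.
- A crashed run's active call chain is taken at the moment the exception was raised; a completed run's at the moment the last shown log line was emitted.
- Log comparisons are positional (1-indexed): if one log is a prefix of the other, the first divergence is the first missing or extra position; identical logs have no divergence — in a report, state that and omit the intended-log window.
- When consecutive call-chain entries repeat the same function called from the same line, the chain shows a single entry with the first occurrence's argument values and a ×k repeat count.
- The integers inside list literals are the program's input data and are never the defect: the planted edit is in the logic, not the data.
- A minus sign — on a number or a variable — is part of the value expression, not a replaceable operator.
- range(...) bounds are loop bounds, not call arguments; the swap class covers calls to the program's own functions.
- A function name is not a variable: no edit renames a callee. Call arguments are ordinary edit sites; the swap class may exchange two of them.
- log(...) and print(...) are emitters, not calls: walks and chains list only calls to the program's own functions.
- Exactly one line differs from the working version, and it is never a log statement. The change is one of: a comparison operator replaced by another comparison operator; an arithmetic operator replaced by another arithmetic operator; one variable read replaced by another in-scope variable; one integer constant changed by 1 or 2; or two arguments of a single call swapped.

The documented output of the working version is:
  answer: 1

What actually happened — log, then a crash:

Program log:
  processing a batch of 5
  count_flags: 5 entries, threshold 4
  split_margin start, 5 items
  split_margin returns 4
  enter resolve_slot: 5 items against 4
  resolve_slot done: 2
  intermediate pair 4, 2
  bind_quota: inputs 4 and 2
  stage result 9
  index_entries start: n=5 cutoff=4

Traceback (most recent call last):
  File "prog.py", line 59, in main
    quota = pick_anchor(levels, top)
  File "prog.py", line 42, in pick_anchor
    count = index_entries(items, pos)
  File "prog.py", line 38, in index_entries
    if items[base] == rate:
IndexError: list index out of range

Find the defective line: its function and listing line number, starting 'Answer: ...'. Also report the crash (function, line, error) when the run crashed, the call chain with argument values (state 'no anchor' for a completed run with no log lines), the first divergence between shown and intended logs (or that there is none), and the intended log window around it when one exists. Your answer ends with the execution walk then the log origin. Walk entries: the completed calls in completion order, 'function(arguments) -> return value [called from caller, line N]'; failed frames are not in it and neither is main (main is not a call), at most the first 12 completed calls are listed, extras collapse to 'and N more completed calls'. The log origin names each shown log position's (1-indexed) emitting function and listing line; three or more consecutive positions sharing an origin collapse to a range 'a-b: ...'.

Answer: the defect is in index_entries at line 37.
Key observation: The faulty run's log stops after 10 lines; the working version's next line would be 'hit index 1'.
Crash: index_entries, line 38, IndexError.
Call chain: main -> pick_anchor([3, 4, 12, 10, 4], 4) (called at line 59) -> index_entries([3, 4, 12, 10, 4], 4) (called at line 42).
First divergence: position 11 (shown log ended at 10 lines; the working version continues: 'hit index 1').
Intended log window:
  9: stage result 9
  10: index_entries start: n=5 cutoff=4
  11: hit index 1
  12: stage result 8
Execution walk:
  split_margin([3, 4, 12, 10, 4]) -> 4  [called from count_flags, line 30]
  resolve_slot([3, 4, 12, 10, 4], 4) -> 2  [called from count_flags, line 31]
  bind_quota(4, 2) -> 9  [called from count_flags, line 33]
  count_flags([3, 4, 12, 10, 4], 4) -> 9  [called from main, line 57]
Log origins:
  1: logged in main at line 56
  2: logged in count_flags at line 29
  3: logged in split_margin at line 2
  4: logged in split_margin at line 7
  5: logged in resolve_slot at line 11
  6: logged in resolve_slot at line 16
  7: logged in count_flags at line 32
  8: logged in bind_quota at line 20
  9: logged in main at line 58
  10: logged in index_entries at line 36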